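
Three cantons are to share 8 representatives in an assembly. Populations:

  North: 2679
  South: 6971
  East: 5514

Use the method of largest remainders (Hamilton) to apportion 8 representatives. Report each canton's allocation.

North=1, South=4, East=3

Total 15164; standard divisor 15164/8 ≈ 1895.5.
Standard quotas: North 1.4133, South 3.6777, East 2.9090.
Lower quotas: North 1, South 3, East 2 (sum 6, leaving 2 seats).
Remainders in descending order: East 0.9090, South 0.6777, North 0.4133.
Largest remainders: East, South receive the extra seats.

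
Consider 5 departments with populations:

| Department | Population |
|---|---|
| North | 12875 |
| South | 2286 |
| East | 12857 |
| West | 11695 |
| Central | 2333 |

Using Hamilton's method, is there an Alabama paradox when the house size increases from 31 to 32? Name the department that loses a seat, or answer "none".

South

At 31 seats: North 9, South 2, East 9, West 9, Central 2.
At 32 seats: North 10, South 1, East 10, West 9, Central 2.
South drops from 2 to 1.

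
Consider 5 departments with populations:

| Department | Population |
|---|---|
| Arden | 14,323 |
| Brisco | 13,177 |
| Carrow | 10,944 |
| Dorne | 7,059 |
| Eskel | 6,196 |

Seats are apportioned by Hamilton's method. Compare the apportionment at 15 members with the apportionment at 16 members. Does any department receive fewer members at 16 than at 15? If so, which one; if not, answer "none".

none

At 15 seats: Arden 4, Brisco 4, Carrow 3, Dorne 2, Eskel 2.
At 16 seats: Arden 5, Brisco 4, Carrow 3, Dorne 2, Eskel 2.
No department's allocation decreased.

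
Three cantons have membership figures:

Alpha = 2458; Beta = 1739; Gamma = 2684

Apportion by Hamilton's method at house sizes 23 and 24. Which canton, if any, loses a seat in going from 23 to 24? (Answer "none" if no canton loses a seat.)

none

At 23 seats: Alpha 8, Beta 6, Gamma 9.
At 24 seats: Alpha 9, Beta 6, Gamma 9.
No canton's allocation decreased.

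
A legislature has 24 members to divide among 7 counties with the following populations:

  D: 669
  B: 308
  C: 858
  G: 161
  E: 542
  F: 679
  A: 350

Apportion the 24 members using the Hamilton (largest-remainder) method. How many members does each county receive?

Total 3567; standard divisor 3567/24 ≈ 148.625.
Standard quotas: D 4.501, B 2.072, C 5.773, G 1.083, E 3.647, F 4.569, A 2.355.
Lower quotas: D 4, B 2, C 5, G 1, E 3, F 4, A 2 (sum 21, leaving 3 seats).
Remainders in descending order: C 0.773, E 0.647, F 0.569, D 0.501, A 0.355, G 0.083, B 0.072.
The surplus seats go to C, E, F.

D=4, B=2, C=6, G=1, E=4, F=5, A=2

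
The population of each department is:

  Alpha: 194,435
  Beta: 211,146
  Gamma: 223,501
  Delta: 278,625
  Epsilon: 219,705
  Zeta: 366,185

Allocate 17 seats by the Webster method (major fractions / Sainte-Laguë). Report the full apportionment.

Standard divisor 1493597/17 ≈ 87858.647; standard quotas: Alpha 2.213, Beta 2.403, Gamma 2.544, Delta 3.171, Epsilon 2.501, Zeta 4.168.
Rounding to the nearest integer gives Alpha 2, Beta 2, Gamma 3, Delta 3, Epsilon 3, Zeta 4 — total 17, matching the house size, so no adjustment is needed.

Alpha 2, Beta 2, Gamma 3, Delta 3, Epsilon 3, Zeta 4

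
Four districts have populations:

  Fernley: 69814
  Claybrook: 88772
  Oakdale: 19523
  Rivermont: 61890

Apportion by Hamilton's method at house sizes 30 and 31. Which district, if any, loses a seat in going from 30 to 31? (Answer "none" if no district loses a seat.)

none

At 30 seats: Fernley 9, Claybrook 11, Oakdale 2, Rivermont 8.
At 31 seats: Fernley 9, Claybrook 11, Oakdale 3, Rivermont 8.
No district's allocation decreased.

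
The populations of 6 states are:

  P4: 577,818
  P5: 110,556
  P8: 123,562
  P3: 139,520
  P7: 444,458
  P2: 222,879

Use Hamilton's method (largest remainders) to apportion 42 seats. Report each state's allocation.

P4 15; P5 3; P8 3; P3 4; P7 11; P2 6

Standard divisor: 1618793 ÷ 42 ≈ 38542.69.
Standard quotas: P4 14.9916, P5 2.8684, P8 3.2058, P3 3.6199, P7 11.5316, P2 5.7827.
Lower quotas: P4 14, P5 2, P8 3, P3 3, P7 11, P2 5 (sum 38, leaving 4 seats).
Remainders in descending order: P4 0.9916, P5 0.8684, P2 0.7827, P3 0.6199, P7 0.5316, P8 0.2058.
The surplus seats go to P4, P5, P2, P3.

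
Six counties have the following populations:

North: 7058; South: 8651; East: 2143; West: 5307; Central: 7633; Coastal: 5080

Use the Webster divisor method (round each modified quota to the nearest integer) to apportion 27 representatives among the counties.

Standard divisor 35872/27 ≈ 1328.593; standard quotas: North 5.312, South 6.511, East 1.613, West 3.994, Central 5.745, Coastal 3.824.
Rounding to the nearest integer gives 5, 7, 2, 4, 6, 4 = 28 seats, so the divisor must be adjusted.
With modified divisor 1360: modified quotas North 5.190, South 6.361, East 1.576, West 3.902, Central 5.612, Coastal 3.735.
Rounding to the nearest integer: North 5, South 6, East 2, West 4, Central 6, Coastal 4 (total 27).

North 5, South 6, East 2, West 4, Central 6, Coastal 4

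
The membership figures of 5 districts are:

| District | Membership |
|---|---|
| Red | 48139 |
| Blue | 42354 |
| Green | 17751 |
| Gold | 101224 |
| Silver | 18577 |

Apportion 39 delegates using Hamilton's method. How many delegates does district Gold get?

The standard divisor is 228045/39 ≈ 5847.308.
Standard quotas: Red 8.2327, Blue 7.2433, Green 3.0358, Gold 17.3112, Silver 3.1770.
Lower quotas: Red 8, Blue 7, Green 3, Gold 17, Silver 3 (sum 38, leaving 1 seat).
Remainders in descending order: Gold 0.3112, Blue 0.2433, Red 0.2327, Silver 0.1770, Green 0.0358.
The surplus seat goes to Gold.
Gold receives 18.

18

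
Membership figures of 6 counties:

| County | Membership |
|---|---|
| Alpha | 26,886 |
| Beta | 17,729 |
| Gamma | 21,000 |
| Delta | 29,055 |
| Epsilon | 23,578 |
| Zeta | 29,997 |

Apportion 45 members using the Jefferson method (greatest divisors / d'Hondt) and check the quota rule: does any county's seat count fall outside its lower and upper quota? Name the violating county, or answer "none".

Standard quotas: Alpha 8.161, Beta 5.382, Gamma 6.375, Delta 8.820, Epsilon 7.157, Zeta 9.106.
Jefferson allocation: Alpha 8, Beta 5, Gamma 7, Delta 9, Epsilon 7, Zeta 9.
Every allocation lies between the lower and upper quota.

none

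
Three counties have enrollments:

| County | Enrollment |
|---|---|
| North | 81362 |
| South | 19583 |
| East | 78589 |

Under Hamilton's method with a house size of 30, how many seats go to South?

The standard divisor is 179534/30 ≈ 5984.467.
Standard quotas: North 13.5955, South 3.2723, East 13.1322.
Lower quotas: North 13, South 3, East 13 (sum 29, leaving 1 seat).
Remainders in descending order: North 0.5955, South 0.2723, East 0.1322.
Largest remainder: North receives the extra seat.
South receives 3.

3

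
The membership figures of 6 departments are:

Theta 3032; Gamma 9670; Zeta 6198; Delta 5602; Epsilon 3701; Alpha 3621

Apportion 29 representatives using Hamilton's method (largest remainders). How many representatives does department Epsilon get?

Standard divisor: 31824 ÷ 29 ≈ 1097.379.
Standard quotas: Theta 2.7629, Gamma 8.8119, Zeta 5.6480, Delta 5.1049, Epsilon 3.3726, Alpha 3.2997.
Lower quotas: Theta 2, Gamma 8, Zeta 5, Delta 5, Epsilon 3, Alpha 3 (sum 26, leaving 3 seats).
Remainders in descending order: Gamma 0.8119, Theta 0.7629, Zeta 0.6480, Epsilon 0.3726, Alpha 0.2997, Delta 0.1049.
The surplus seats go to Gamma, Theta, Zeta.
Epsilon receives 3.

3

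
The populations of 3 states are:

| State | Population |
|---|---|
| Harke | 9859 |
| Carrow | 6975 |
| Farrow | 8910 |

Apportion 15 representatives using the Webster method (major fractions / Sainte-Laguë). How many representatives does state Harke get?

6

Standard divisor 25744/15 ≈ 1716.267; standard quotas: Harke 5.744, Carrow 4.064, Farrow 5.192.
Rounding to the nearest integer gives Harke 6, Carrow 4, Farrow 5 — total 15, matching the house size, so no adjustment is needed.
Harke receives 6.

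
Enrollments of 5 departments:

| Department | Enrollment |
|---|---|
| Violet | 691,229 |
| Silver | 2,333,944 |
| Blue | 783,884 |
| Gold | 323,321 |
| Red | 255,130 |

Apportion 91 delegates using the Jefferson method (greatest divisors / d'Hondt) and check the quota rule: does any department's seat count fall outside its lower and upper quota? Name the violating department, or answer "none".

Silver

Standard quotas: Violet 14.337, Silver 48.408, Blue 16.258, Gold 6.706, Red 5.292.
Jefferson allocation: Violet 14, Silver 50, Blue 16, Gold 6, Red 5.
Silver has quota 48.408 (lower 48, upper 49) but receives 50 — outside the quota interval.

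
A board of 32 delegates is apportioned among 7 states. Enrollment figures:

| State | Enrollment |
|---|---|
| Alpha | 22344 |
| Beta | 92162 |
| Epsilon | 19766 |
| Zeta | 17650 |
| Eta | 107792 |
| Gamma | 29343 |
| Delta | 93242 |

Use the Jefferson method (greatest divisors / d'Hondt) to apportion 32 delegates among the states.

Alpha 2; Beta 8; Epsilon 1; Zeta 1; Eta 10; Gamma 2; Delta 8

Standard divisor 382299/32 ≈ 11946.844; standard quotas: Alpha 1.870, Beta 7.714, Epsilon 1.654, Zeta 1.477, Eta 9.023, Gamma 2.456, Delta 7.805.
Rounding down gives 1, 7, 1, 1, 9, 2, 7 = 28 seats, so the divisor must be adjusted.
With modified divisor 10600: modified quotas Alpha 2.108, Beta 8.695, Epsilon 1.865, Zeta 1.665, Eta 10.169, Gamma 2.768, Delta 8.796.
Rounding down: Alpha 2, Beta 8, Epsilon 1, Zeta 1, Eta 10, Gamma 2, Delta 8 (total 32).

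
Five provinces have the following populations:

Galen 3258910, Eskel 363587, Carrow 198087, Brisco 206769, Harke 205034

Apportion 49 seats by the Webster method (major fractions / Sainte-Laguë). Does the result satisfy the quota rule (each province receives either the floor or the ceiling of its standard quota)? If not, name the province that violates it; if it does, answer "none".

Galen

Standard quotas: Galen 37.730, Eskel 4.209, Carrow 2.293, Brisco 2.394, Harke 2.374.
Webster allocation: Galen 39, Eskel 4, Carrow 2, Brisco 2, Harke 2.
Galen has quota 37.730 (lower 37, upper 38) but receives 39 — outside the quota interval.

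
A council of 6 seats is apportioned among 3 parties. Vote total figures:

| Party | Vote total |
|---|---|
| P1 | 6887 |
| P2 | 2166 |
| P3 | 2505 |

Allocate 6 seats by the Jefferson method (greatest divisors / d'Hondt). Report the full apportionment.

P1 4, P2 1, P3 1

Standard divisor 11558/6 ≈ 1926.333; standard quotas: P1 3.575, P2 1.124, P3 1.300.
Rounding down gives 3, 1, 1 = 5 seats, so the divisor must be adjusted.
With modified divisor 1500: modified quotas P1 4.591, P2 1.444, P3 1.670.
Rounding down: P1 4, P2 1, P3 1 (total 6).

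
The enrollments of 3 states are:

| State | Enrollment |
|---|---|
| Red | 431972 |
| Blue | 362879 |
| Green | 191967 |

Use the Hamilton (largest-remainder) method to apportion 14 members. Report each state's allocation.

Red=6, Blue=5, Green=3

The standard divisor is 986818/14 = 70487.
Standard quotas: Red 6.1284, Blue 5.1482, Green 2.7234.
Lower quotas: Red 6, Blue 5, Green 2 (sum 13, leaving 1 seat).
Remainders in descending order: Green 0.7234, Blue 0.1482, Red 0.1284.
Largest remainder: Green receives the extra seat.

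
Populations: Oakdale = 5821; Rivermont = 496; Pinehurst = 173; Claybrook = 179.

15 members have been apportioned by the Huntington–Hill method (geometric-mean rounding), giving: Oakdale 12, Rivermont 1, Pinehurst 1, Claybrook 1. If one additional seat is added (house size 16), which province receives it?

Priority for the next seat is population ÷ (√(s·(s+1))).
Priorities: Oakdale 466.053, Rivermont 350.725, Pinehurst 122.329, Claybrook 126.572.
Highest priority: Oakdale.

Oakdale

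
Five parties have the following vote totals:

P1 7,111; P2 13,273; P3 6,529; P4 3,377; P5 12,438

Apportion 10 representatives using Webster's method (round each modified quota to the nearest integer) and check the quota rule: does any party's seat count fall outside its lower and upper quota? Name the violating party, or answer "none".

none

Standard quotas: P1 1.664, P2 3.106, P3 1.528, P4 0.790, P5 2.911.
Webster allocation: P1 2, P2 3, P3 1, P4 1, P5 3.
Every allocation lies between the lower and upper quota.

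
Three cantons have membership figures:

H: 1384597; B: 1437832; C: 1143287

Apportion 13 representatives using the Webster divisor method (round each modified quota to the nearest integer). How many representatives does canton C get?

Standard divisor 3965716/13 ≈ 305055.077; standard quotas: H 4.539, B 4.713, C 3.748.
Rounding to the nearest integer gives 5, 5, 4 = 14 seats, so the divisor must be adjusted.
With modified divisor 313600: modified quotas H 4.415, B 4.585, C 3.646.
Rounding to the nearest integer: H 4, B 5, C 4 (total 13).
C receives 4.

4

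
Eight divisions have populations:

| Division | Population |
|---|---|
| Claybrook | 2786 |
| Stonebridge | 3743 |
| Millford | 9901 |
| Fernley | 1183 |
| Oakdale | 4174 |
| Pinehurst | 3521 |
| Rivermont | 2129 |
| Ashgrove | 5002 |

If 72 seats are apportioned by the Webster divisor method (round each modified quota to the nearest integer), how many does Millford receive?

22

Standard divisor 32439/72 ≈ 450.542; standard quotas: Claybrook 6.184, Stonebridge 8.308, Millford 21.976, Fernley 2.626, Oakdale 9.264, Pinehurst 7.815, Rivermont 4.725, Ashgrove 11.102.
Rounding to the nearest integer gives Claybrook 6, Stonebridge 8, Millford 22, Fernley 3, Oakdale 9, Pinehurst 8, Rivermont 5, Ashgrove 11 — total 72, matching the house size, so no adjustment is needed.
Millford receives 22.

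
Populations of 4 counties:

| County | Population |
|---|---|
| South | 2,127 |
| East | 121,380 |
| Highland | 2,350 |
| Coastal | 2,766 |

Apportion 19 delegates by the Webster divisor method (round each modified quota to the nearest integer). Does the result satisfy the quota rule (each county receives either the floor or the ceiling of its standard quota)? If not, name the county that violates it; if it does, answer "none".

Standard quotas: South 0.314, East 17.930, Highland 0.347, Coastal 0.409.
Webster allocation: South 0, East 19, Highland 0, Coastal 0.
East has quota 17.930 (lower 17, upper 18) but receives 19 — outside the quota interval.

East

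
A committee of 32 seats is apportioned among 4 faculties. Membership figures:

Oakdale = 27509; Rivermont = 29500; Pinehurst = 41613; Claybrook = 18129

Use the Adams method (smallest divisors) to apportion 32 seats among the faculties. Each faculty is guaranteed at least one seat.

Oakdale 8; Rivermont 8; Pinehurst 11; Claybrook 5

Standard divisor 116751/32 ≈ 3648.469; standard quotas: Oakdale 7.540, Rivermont 8.086, Pinehurst 11.406, Claybrook 4.969.
Rounding up gives 8, 9, 12, 5 = 34 seats, so the divisor must be adjusted.
With modified divisor 3900: modified quotas Oakdale 7.054, Rivermont 7.564, Pinehurst 10.670, Claybrook 4.648.
Rounding up: Oakdale 8, Rivermont 8, Pinehurst 11, Claybrook 5 (total 32).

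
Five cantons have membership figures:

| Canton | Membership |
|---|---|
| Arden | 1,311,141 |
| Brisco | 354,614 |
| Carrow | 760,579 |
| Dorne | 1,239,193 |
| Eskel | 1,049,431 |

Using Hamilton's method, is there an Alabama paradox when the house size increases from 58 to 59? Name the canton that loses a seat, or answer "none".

At 58 seats: Arden 16, Brisco 5, Carrow 9, Dorne 15, Eskel 13.
At 59 seats: Arden 16, Brisco 4, Carrow 10, Dorne 16, Eskel 13.
Brisco drops from 5 to 4.

Brisco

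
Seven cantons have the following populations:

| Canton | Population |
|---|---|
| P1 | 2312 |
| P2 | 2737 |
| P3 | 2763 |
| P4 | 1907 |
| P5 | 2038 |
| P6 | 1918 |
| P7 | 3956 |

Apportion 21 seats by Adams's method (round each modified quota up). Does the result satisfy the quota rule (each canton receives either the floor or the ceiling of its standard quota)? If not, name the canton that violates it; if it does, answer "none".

Standard quotas: P1 2.754, P2 3.260, P3 3.291, P4 2.271, P5 2.427, P6 2.284, P7 4.712.
Adams allocation: P1 3, P2 3, P3 3, P4 2, P5 3, P6 2, P7 5.
Every allocation lies between the lower and upper quota.

none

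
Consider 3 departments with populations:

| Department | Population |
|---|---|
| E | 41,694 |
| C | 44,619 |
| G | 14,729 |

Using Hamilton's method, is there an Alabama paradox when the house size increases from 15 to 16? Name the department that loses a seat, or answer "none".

At 15 seats: E 6, C 7, G 2.
At 16 seats: E 7, C 7, G 2.
No department's allocation decreased.

none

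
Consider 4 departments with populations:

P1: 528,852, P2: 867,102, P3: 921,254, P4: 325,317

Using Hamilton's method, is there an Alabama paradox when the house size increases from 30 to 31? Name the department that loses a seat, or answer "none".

At 30 seats: P1 6, P2 10, P3 10, P4 4.
At 31 seats: P1 6, P2 10, P3 11, P4 4.
No department's allocation decreased.

none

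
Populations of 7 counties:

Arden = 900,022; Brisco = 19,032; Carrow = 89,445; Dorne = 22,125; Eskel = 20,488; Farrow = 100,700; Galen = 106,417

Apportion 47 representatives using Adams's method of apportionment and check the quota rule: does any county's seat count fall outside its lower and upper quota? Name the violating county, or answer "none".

Standard quotas: Arden 33.620, Brisco 0.711, Carrow 3.341, Dorne 0.826, Eskel 0.765, Farrow 3.762, Galen 3.975.
Adams allocation: Arden 32, Brisco 1, Carrow 4, Dorne 1, Eskel 1, Farrow 4, Galen 4.
Arden has quota 33.620 (lower 33, upper 34) but receives 32 — outside the quota interval.

Arden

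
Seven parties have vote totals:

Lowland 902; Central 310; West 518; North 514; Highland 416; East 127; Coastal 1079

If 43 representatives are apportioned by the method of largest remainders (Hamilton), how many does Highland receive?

The standard divisor is 3866/43 ≈ 89.907.
Standard quotas: Lowland 10.033, Central 3.448, West 5.762, North 5.717, Highland 4.627, East 1.413, Coastal 12.001.
Lower quotas: Lowland 10, Central 3, West 5, North 5, Highland 4, East 1, Coastal 12 (sum 40, leaving 3 seats).
Remainders in descending order: West 0.762, North 0.717, Highland 0.627, Central 0.448, East 0.413, Lowland 0.033, Coastal 0.001.
Largest remainders: West, North, Highland receive the extra seats.
Highland receives 5.

5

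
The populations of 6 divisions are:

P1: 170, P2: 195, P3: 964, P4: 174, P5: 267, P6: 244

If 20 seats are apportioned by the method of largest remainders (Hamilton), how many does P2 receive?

Total 2014; standard divisor 2014/20 ≈ 100.7.
Standard quotas: P1 1.688, P2 1.936, P3 9.573, P4 1.728, P5 2.651, P6 2.423.
Lower quotas: P1 1, P2 1, P3 9, P4 1, P5 2, P6 2 (sum 16, leaving 4 seats).
Remainders in descending order: P2 0.936, P4 0.728, P1 0.688, P5 0.651, P3 0.573, P6 0.423.
Largest remainders: P2, P4, P1, P5 receive the extra seats.
P2 receives 2.

2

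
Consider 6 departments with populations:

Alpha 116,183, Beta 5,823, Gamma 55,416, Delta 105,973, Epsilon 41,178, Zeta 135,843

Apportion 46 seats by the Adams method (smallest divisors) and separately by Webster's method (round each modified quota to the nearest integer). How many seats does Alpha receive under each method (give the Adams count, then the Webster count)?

11 and 12

Adams: Alpha 11, Beta 1, Gamma 6, Delta 11, Epsilon 4, Zeta 13.
Webster: Alpha 12, Beta 1, Gamma 5, Delta 11, Epsilon 4, Zeta 13.
Alpha gets 11 under Adams and 12 under Webster.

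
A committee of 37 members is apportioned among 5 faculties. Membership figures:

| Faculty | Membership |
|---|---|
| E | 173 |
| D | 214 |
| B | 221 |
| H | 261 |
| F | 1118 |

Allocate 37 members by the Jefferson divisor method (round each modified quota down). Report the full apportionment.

Standard divisor 1987/37 ≈ 53.703; standard quotas: E 3.221, D 3.985, B 4.115, H 4.860, F 20.818.
Rounding down gives 3, 3, 4, 4, 20 = 34 seats, so the divisor must be adjusted.
With modified divisor 51.5: modified quotas E 3.359, D 4.155, B 4.291, H 5.068, F 21.709.
Rounding down: E 3, D 4, B 4, H 5, F 21 (total 37).

E=3, D=4, B=4, H=5, F=21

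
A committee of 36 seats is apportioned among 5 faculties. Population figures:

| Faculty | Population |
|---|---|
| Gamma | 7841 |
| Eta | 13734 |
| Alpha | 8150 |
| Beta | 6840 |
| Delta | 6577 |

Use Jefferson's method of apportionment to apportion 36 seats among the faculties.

Gamma: 6, Eta: 12, Alpha: 7, Beta: 6, Delta: 5

Standard divisor 43142/36 ≈ 1198.389; standard quotas: Gamma 6.543, Eta 11.460, Alpha 6.801, Beta 5.708, Delta 5.488.
Rounding down gives 6, 11, 6, 5, 5 = 33 seats, so the divisor must be adjusted.
With modified divisor 1130: modified quotas Gamma 6.939, Eta 12.154, Alpha 7.212, Beta 6.053, Delta 5.820.
Rounding down: Gamma 6, Eta 12, Alpha 7, Beta 6, Delta 5 (total 36).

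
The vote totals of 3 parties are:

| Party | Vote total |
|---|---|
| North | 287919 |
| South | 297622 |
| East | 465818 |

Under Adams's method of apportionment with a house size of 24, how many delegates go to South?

7

Standard divisor 1051359/24 ≈ 43806.625; standard quotas: North 6.572, South 6.794, East 10.634.
Rounding up gives 7, 7, 11 = 25 seats, so the divisor must be adjusted.
With modified divisor 47300: modified quotas North 6.087, South 6.292, East 9.848.
Rounding up: North 7, South 7, East 10 (total 24).
South receives 7.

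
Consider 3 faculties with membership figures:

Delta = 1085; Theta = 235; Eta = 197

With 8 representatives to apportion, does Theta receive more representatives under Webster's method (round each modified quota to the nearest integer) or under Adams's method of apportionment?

Adams

Webster: Delta 6, Theta 1, Eta 1.
Adams: Delta 5, Theta 2, Eta 1.
Theta gets 1 under Webster and 2 under Adams.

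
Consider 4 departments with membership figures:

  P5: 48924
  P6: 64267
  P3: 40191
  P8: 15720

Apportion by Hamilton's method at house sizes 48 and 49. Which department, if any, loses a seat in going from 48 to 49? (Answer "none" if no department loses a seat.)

At 48 seats: P5 14, P6 18, P3 11, P8 5.
At 49 seats: P5 14, P6 19, P3 12, P8 4.
P8 drops from 5 to 4.

P8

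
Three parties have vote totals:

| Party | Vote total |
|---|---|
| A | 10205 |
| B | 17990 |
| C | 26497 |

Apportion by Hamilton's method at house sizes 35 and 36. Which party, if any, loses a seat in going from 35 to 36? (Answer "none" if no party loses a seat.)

At 35 seats: A 7, B 11, C 17.
At 36 seats: A 7, B 12, C 17.
No party's allocation decreased.

none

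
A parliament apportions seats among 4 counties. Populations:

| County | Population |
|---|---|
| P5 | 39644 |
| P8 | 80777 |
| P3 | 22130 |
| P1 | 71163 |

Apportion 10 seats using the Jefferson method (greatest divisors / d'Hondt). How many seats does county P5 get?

Standard divisor 213714/10 ≈ 21371.4; standard quotas: P5 1.855, P8 3.780, P3 1.035, P1 3.330.
Rounding down gives 1, 3, 1, 3 = 8 seats, so the divisor must be adjusted.
With modified divisor 18800: modified quotas P5 2.109, P8 4.297, P3 1.177, P1 3.785.
Rounding down: P5 2, P8 4, P3 1, P1 3 (total 10).
P5 receives 2.

2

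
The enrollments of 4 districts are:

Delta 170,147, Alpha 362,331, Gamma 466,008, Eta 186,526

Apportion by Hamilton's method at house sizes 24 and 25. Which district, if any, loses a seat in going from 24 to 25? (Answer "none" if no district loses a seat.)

Delta

At 24 seats: Delta 4, Alpha 7, Gamma 9, Eta 4.
At 25 seats: Delta 3, Alpha 8, Gamma 10, Eta 4.
Delta drops from 4 to 3.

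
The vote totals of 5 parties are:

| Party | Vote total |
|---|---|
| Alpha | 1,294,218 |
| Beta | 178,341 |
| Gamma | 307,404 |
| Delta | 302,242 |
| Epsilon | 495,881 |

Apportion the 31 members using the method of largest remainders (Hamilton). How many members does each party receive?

Total 2578086; standard divisor 2578086/31 ≈ 83164.065.
Standard quotas: Alpha 15.5622, Beta 2.1444, Gamma 3.6964, Delta 3.6343, Epsilon 5.9627.
Lower quotas: Alpha 15, Beta 2, Gamma 3, Delta 3, Epsilon 5 (sum 28, leaving 3 seats).
Remainders in descending order: Epsilon 0.9627, Gamma 0.6964, Delta 0.6343, Alpha 0.5622, Beta 0.1444.
The surplus seats go to Epsilon, Gamma, Delta.

Alpha: 15, Beta: 2, Gamma: 4, Delta: 4, Epsilon: 6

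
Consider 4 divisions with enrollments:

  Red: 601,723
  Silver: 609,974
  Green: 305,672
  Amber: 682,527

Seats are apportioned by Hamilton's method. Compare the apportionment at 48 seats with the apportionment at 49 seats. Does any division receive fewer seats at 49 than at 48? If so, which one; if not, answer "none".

none

At 48 seats: Red 13, Silver 13, Green 7, Amber 15.
At 49 seats: Red 13, Silver 14, Green 7, Amber 15.
No division's allocation decreased.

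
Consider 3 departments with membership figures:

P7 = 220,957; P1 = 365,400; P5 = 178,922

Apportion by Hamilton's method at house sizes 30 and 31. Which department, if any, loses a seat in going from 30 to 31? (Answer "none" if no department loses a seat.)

At 30 seats: P7 9, P1 14, P5 7.
At 31 seats: P7 9, P1 15, P5 7.
No department's allocation decreased.

none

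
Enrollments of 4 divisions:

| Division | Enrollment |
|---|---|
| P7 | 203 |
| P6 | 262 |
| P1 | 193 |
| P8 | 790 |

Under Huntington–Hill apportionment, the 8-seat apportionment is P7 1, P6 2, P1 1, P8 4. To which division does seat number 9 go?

P8

Priority for the next seat is population ÷ (√(s·(s+1))).
Priorities: P7 143.543, P6 106.961, P1 136.472, P8 176.649.
Highest priority: P8.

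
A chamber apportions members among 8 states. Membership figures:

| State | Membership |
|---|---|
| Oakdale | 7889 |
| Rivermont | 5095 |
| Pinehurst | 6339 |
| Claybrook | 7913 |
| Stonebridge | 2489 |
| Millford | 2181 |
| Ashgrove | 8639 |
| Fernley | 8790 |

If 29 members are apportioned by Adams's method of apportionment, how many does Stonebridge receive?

2

Standard divisor 49335/29 ≈ 1701.207; standard quotas: Oakdale 4.637, Rivermont 2.995, Pinehurst 3.726, Claybrook 4.651, Stonebridge 1.463, Millford 1.282, Ashgrove 5.078, Fernley 5.167.
Rounding up gives 5, 3, 4, 5, 2, 2, 6, 6 = 33 seats, so the divisor must be adjusted.
With modified divisor 2000: modified quotas Oakdale 3.945, Rivermont 2.547, Pinehurst 3.170, Claybrook 3.957, Stonebridge 1.244, Millford 1.091, Ashgrove 4.319, Fernley 4.395.
Rounding up: Oakdale 4, Rivermont 3, Pinehurst 4, Claybrook 4, Stonebridge 2, Millford 2, Ashgrove 5, Fernley 5 (total 29).
Stonebridge receives 2.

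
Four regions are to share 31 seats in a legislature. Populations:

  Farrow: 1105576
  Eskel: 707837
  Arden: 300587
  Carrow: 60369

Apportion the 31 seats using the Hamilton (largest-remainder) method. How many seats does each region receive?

Total 2174369; standard divisor 2174369/31 ≈ 70140.935.
Standard quotas: Farrow 15.7622, Eskel 10.0916, Arden 4.2855, Carrow 0.8607.
Lower quotas: Farrow 15, Eskel 10, Arden 4, Carrow 0 (sum 29, leaving 2 seats).
Remainders in descending order: Carrow 0.8607, Farrow 0.7622, Arden 0.2855, Eskel 0.0916.
The surplus seats go to Carrow, Farrow.

Farrow 16; Eskel 10; Arden 4; Carrow 1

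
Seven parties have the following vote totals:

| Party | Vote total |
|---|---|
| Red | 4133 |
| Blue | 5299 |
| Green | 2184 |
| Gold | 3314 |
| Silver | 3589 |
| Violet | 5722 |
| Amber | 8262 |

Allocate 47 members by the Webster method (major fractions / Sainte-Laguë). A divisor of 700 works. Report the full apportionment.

Red=6; Blue=8; Green=3; Gold=5; Silver=5; Violet=8; Amber=12

With modified divisor 700: modified quotas Red 5.904, Blue 7.570, Green 3.120, Gold 4.734, Silver 5.127, Violet 8.174, Amber 11.803.
Rounding to the nearest integer: Red 6, Blue 8, Green 3, Gold 5, Silver 5, Violet 8, Amber 12 (total 47).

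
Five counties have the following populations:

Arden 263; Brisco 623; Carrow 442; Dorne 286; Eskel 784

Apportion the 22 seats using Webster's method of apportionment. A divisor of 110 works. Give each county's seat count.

Arden 2; Brisco 6; Carrow 4; Dorne 3; Eskel 7

With modified divisor 110: modified quotas Arden 2.391, Brisco 5.664, Carrow 4.018, Dorne 2.600, Eskel 7.127.
Rounding to the nearest integer: Arden 2, Brisco 6, Carrow 4, Dorne 3, Eskel 7 (total 22).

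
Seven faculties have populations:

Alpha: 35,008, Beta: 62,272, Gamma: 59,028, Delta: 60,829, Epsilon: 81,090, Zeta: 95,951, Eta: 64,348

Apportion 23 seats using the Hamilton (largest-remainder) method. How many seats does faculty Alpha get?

2

The standard divisor is 458526/23 ≈ 19935.913.
Standard quotas: Alpha 1.7560, Beta 3.1236, Gamma 2.9609, Delta 3.0512, Epsilon 4.0675, Zeta 4.8130, Eta 3.2277.
Lower quotas: Alpha 1, Beta 3, Gamma 2, Delta 3, Epsilon 4, Zeta 4, Eta 3 (sum 20, leaving 3 seats).
Remainders in descending order: Gamma 0.9609, Zeta 0.8130, Alpha 0.7560, Eta 0.2277, Beta 0.1236, Epsilon 0.0675, Delta 0.0512.
The surplus seats go to Gamma, Zeta, Alpha.
Alpha receives 2.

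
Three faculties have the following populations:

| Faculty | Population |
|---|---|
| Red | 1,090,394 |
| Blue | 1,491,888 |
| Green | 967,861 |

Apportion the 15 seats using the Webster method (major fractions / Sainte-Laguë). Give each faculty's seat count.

Standard divisor 3550143/15 ≈ 236676.2; standard quotas: Red 4.607, Blue 6.303, Green 4.089.
Rounding to the nearest integer gives Red 5, Blue 6, Green 4 — total 15, matching the house size, so no adjustment is needed.

Red=5, Blue=6, Green=4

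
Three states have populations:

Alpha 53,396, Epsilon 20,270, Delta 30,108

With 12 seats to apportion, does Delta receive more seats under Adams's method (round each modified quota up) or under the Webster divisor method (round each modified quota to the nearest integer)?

Adams: Alpha 6, Epsilon 3, Delta 3.
Webster: Alpha 6, Epsilon 2, Delta 4.
Delta gets 3 under Adams and 4 under Webster.

Webster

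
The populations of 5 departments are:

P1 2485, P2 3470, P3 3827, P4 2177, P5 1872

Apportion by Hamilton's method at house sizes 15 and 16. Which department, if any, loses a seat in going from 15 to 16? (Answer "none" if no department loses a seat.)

none

At 15 seats: P1 3, P2 4, P3 4, P4 2, P5 2.
At 16 seats: P1 3, P2 4, P3 4, P4 3, P5 2.
No department's allocation decreased.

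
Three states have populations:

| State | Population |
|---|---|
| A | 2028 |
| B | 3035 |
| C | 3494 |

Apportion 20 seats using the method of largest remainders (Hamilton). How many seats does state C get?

8

The standard divisor is 8557/20 ≈ 427.85.
Standard quotas: A 4.740, B 7.094, C 8.166.
Lower quotas: A 4, B 7, C 8 (sum 19, leaving 1 seat).
Remainders in descending order: A 0.740, C 0.166, B 0.094.
The surplus seat goes to A.
C receives 8.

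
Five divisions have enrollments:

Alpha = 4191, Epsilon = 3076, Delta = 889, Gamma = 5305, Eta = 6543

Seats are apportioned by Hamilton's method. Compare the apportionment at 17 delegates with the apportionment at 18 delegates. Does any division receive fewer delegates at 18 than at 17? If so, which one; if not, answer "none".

Epsilon

At 17 seats: Alpha 4, Epsilon 3, Delta 1, Gamma 4, Eta 5.
At 18 seats: Alpha 4, Epsilon 2, Delta 1, Gamma 5, Eta 6.
Epsilon drops from 3 to 2.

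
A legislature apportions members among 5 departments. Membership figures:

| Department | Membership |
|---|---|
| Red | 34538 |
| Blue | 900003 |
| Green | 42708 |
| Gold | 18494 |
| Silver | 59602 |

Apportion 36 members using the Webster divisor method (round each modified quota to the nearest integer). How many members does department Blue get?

Standard divisor 1055345/36 ≈ 29315.139; standard quotas: Red 1.178, Blue 30.701, Green 1.457, Gold 0.631, Silver 2.033.
Rounding to the nearest integer gives Red 1, Blue 31, Green 1, Gold 1, Silver 2 — total 36, matching the house size, so no adjustment is needed.
Blue receives 31.

31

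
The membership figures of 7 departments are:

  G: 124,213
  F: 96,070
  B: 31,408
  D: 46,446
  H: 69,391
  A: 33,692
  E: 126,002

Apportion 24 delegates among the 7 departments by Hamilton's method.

G 6; F 4; B 1; D 2; H 3; A 2; E 6

Total 527222; standard divisor 527222/24 ≈ 21967.583.
Standard quotas: G 5.6544, F 4.3733, B 1.4297, D 2.1143, H 3.1588, A 1.5337, E 5.7358.
Lower quotas: G 5, F 4, B 1, D 2, H 3, A 1, E 5 (sum 21, leaving 3 seats).
Remainders in descending order: E 0.7358, G 0.6544, A 0.5337, B 0.4297, F 0.3733, H 0.1588, D 0.1143.
Largest remainders: E, G, A receive the extra seats.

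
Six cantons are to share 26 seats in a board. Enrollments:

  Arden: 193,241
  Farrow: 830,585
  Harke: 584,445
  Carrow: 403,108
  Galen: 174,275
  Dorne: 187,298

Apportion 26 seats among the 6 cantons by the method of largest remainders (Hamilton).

Arden=2; Farrow=9; Harke=6; Carrow=5; Galen=2; Dorne=2

The standard divisor is 2372952/26 ≈ 91267.385.
Standard quotas: Arden 2.1173, Farrow 9.1006, Harke 6.4037, Carrow 4.4168, Galen 1.9095, Dorne 2.0522.
Lower quotas: Arden 2, Farrow 9, Harke 6, Carrow 4, Galen 1, Dorne 2 (sum 24, leaving 2 seats).
Remainders in descending order: Galen 0.9095, Carrow 0.4168, Harke 0.4037, Arden 0.1173, Farrow 0.1006, Dorne 0.0522.
The surplus seats go to Galen, Carrow.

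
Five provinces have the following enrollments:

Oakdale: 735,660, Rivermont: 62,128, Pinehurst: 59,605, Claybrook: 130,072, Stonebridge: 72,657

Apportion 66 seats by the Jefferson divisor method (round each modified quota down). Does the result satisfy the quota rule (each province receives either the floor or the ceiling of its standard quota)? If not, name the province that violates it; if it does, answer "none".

Oakdale

Standard quotas: Oakdale 45.800, Rivermont 3.868, Pinehurst 3.711, Claybrook 8.098, Stonebridge 4.523.
Jefferson allocation: Oakdale 47, Rivermont 4, Pinehurst 3, Claybrook 8, Stonebridge 4.
Oakdale has quota 45.800 (lower 45, upper 46) but receives 47 — outside the quota interval.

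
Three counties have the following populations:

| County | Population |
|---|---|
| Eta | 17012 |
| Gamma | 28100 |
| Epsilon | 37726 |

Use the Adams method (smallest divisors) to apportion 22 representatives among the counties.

Standard divisor 82838/22 ≈ 3765.364; standard quotas: Eta 4.518, Gamma 7.463, Epsilon 10.019.
Rounding up gives 5, 8, 11 = 24 seats, so the divisor must be adjusted.
With modified divisor 4100: modified quotas Eta 4.149, Gamma 6.854, Epsilon 9.201.
Rounding up: Eta 5, Gamma 7, Epsilon 10 (total 22).

Eta: 5; Gamma: 7; Epsilon: 10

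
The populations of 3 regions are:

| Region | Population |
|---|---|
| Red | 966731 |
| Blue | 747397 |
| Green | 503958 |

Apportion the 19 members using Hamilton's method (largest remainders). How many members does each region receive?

The standard divisor is 2218086/19 ≈ 116741.368.
Standard quotas: Red 8.2810, Blue 6.4022, Green 4.3169.
Lower quotas: Red 8, Blue 6, Green 4 (sum 18, leaving 1 seat).
Remainders in descending order: Blue 0.4022, Green 0.3169, Red 0.2810.
The surplus seat goes to Blue.

Red 8, Blue 7, Green 4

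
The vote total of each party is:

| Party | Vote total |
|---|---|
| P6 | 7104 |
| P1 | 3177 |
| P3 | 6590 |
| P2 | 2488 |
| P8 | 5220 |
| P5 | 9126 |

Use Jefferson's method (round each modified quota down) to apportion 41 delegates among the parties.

Standard divisor 33705/41 ≈ 822.073; standard quotas: P6 8.642, P1 3.865, P3 8.016, P2 3.026, P8 6.350, P5 11.101.
Rounding down gives 8, 3, 8, 3, 6, 11 = 39 seats, so the divisor must be adjusted.
With modified divisor 770: modified quotas P6 9.226, P1 4.126, P3 8.558, P2 3.231, P8 6.779, P5 11.852.
Rounding down: P6 9, P1 4, P3 8, P2 3, P8 6, P5 11 (total 41).

P6 9, P1 4, P3 8, P2 3, P8 6, P5 11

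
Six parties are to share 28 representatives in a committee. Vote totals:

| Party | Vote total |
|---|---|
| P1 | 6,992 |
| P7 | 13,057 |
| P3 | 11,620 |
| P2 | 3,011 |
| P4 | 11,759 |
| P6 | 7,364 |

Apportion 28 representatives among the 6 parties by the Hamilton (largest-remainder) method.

P1: 4, P7: 7, P3: 6, P2: 1, P4: 6, P6: 4

The standard divisor is 53803/28 ≈ 1921.536.
Standard quotas: P1 3.6388, P7 6.7951, P3 6.0472, P2 1.5670, P4 6.1196, P6 3.8324.
Lower quotas: P1 3, P7 6, P3 6, P2 1, P4 6, P6 3 (sum 25, leaving 3 seats).
Remainders in descending order: P6 0.8324, P7 0.7951, P1 0.6388, P2 0.5670, P4 0.1196, P3 0.0472.
The surplus seats go to P6, P7, P1.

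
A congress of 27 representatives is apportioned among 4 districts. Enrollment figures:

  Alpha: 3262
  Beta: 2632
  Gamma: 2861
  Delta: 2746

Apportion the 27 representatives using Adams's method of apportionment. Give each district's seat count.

Alpha: 8, Beta: 6, Gamma: 7, Delta: 6

Standard divisor 11501/27 ≈ 425.963; standard quotas: Alpha 7.658, Beta 6.179, Gamma 6.717, Delta 6.447.
Rounding up gives 8, 7, 7, 7 = 29 seats, so the divisor must be adjusted.
With modified divisor 460: modified quotas Alpha 7.091, Beta 5.722, Gamma 6.220, Delta 5.970.
Rounding up: Alpha 8, Beta 6, Gamma 7, Delta 6 (total 27).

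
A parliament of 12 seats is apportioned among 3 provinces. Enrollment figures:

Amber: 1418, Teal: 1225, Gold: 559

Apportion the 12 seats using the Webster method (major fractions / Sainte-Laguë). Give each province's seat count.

Amber 5; Teal 5; Gold 2

Standard divisor 3202/12 ≈ 266.833; standard quotas: Amber 5.314, Teal 4.591, Gold 2.095.
Rounding to the nearest integer gives Amber 5, Teal 5, Gold 2 — total 12, matching the house size, so no adjustment is needed.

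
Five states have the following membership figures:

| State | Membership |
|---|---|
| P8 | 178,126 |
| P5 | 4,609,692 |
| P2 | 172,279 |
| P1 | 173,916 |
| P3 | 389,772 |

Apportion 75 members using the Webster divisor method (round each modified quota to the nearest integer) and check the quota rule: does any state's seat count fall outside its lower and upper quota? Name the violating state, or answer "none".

Standard quotas: P8 2.419, P5 62.589, P2 2.339, P1 2.361, P3 5.292.
Webster allocation: P8 2, P5 64, P2 2, P1 2, P3 5.
P5 has quota 62.589 (lower 62, upper 63) but receives 64 — outside the quota interval.

P5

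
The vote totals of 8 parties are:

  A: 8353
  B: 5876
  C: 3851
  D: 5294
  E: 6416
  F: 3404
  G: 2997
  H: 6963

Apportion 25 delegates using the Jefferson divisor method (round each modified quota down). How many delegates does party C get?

2

Standard divisor 43154/25 ≈ 1726.16; standard quotas: A 4.839, B 3.404, C 2.231, D 3.067, E 3.717, F 1.972, G 1.736, H 4.034.
Rounding down gives 4, 3, 2, 3, 3, 1, 1, 4 = 21 seats, so the divisor must be adjusted.
With modified divisor 1480: modified quotas A 5.644, B 3.970, C 2.602, D 3.577, E 4.335, F 2.300, G 2.025, H 4.705.
Rounding down: A 5, B 3, C 2, D 3, E 4, F 2, G 2, H 4 (total 25).
C receives 2.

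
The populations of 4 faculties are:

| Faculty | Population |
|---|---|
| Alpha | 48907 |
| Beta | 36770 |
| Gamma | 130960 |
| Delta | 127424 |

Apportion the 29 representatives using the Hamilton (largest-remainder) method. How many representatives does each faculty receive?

Alpha 4, Beta 3, Gamma 11, Delta 11

Total 344061; standard divisor 344061/29 ≈ 11864.172.
Standard quotas: Alpha 4.1222, Beta 3.0992, Gamma 11.0383, Delta 10.7402.
Lower quotas: Alpha 4, Beta 3, Gamma 11, Delta 10 (sum 28, leaving 1 seat).
Remainders in descending order: Delta 0.7402, Alpha 0.1222, Beta 0.0992, Gamma 0.0383.
The surplus seat goes to Delta.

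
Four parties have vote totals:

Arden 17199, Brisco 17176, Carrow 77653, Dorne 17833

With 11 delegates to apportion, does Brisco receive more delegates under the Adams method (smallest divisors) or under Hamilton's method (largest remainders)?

Adams: Arden 2, Brisco 2, Carrow 5, Dorne 2.
Hamilton: Arden 1, Brisco 1, Carrow 7, Dorne 2.
Brisco gets 2 under Adams and 1 under Hamilton.

Adams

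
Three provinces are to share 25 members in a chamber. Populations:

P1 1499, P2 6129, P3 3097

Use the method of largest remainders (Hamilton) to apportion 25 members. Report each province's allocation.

Standard divisor: 10725 ÷ 25 = 429.
Standard quotas: P1 3.4942, P2 14.2867, P3 7.2191.
Lower quotas: P1 3, P2 14, P3 7 (sum 24, leaving 1 seat).
Remainders in descending order: P1 0.4942, P2 0.2867, P3 0.2191.
The surplus seat goes to P1.

P1=4, P2=14, P3=7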